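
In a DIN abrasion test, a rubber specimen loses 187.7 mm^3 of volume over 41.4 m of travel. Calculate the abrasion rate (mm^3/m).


Rate = volume_loss / distance
= 187.7 / 41.4
= 4.534 mm^3/m

4.534 mm^3/m


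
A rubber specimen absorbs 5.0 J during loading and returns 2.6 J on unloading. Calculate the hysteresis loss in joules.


Hysteresis loss = loading - unloading
= 5.0 - 2.6
= 2.4 J

2.4 J


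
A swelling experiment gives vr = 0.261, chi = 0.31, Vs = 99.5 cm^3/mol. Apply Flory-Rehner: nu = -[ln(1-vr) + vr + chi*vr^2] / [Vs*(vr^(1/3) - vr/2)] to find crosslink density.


ln(1 - vr) = ln(1 - 0.261) = -0.3025
Numerator = -((-0.3025) + 0.261 + 0.31 * 0.261^2) = 0.0203
Denominator = 99.5 * (0.261^(1/3) - 0.261/2) = 50.6025
nu = 0.0203 / 50.6025 = 4.0195e-04 mol/cm^3

4.0195e-04 mol/cm^3


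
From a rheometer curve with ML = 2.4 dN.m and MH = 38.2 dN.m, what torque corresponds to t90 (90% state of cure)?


M90 = ML + 0.9 * (MH - ML)
M90 = 2.4 + 0.9 * (38.2 - 2.4)
M90 = 2.4 + 0.9 * 35.8
M90 = 34.62 dN.m

34.62 dN.m


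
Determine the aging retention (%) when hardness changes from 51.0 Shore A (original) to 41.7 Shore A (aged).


Retention = aged / original * 100
= 41.7 / 51.0 * 100
= 81.8%

81.8%


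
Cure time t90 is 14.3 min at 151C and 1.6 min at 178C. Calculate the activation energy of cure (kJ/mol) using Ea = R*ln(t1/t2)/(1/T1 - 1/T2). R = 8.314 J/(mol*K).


T1 = 424.15 K, T2 = 451.15 K
1/T1 - 1/T2 = 1.4110e-04
ln(t1/t2) = ln(14.3/1.6) = 2.1903
Ea = 8.314 * 2.1903 / 1.4110e-04 = 129056.9953 J/mol
Ea = 129.06 kJ/mol

129.06 kJ/mol


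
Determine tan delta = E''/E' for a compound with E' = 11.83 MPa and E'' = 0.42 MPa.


tan delta = E'' / E'
= 0.42 / 11.83
= 0.0355

tan delta = 0.0355


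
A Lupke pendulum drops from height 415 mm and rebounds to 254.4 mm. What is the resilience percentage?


Resilience = h_rebound / h_drop * 100
= 254.4 / 415 * 100
= 61.3%

61.3%


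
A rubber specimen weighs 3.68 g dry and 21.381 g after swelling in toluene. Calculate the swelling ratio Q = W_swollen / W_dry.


Q = W_swollen / W_dry
Q = 21.381 / 3.68
Q = 5.81

Q = 5.81


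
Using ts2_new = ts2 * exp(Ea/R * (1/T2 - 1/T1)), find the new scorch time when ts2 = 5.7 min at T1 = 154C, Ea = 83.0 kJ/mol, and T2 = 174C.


Convert temperatures: T1 = 154 + 273.15 = 427.15 K, T2 = 174 + 273.15 = 447.15 K
ts2_new = 5.7 * exp(83000 / 8.314 * (1/447.15 - 1/427.15))
1/T2 - 1/T1 = -1.0471e-04
ts2_new = 2.0 min

2.0 min


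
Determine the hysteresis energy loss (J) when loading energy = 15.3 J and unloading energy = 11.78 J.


Hysteresis loss = loading - unloading
= 15.3 - 11.78
= 3.52 J

3.52 J


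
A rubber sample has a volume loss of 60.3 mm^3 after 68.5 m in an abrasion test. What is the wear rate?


Rate = volume_loss / distance
= 60.3 / 68.5
= 0.88 mm^3/m

0.88 mm^3/m


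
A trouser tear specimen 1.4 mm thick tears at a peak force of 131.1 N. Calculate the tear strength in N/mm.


Tear strength = force / thickness
= 131.1 / 1.4
= 93.64 N/mm

93.64 N/mm


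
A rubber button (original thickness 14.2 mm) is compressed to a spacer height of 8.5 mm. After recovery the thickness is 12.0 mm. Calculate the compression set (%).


CS = (t0 - recovered) / (t0 - ts) * 100
= (14.2 - 12.0) / (14.2 - 8.5) * 100
= 2.2 / 5.7 * 100
= 38.6%

38.6%


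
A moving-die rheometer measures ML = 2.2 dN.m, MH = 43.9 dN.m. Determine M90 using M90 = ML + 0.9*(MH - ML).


M90 = ML + 0.9 * (MH - ML)
M90 = 2.2 + 0.9 * (43.9 - 2.2)
M90 = 2.2 + 0.9 * 41.7
M90 = 39.73 dN.m

39.73 dN.m


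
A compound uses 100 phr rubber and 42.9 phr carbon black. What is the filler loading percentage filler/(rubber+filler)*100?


Filler % = filler / (rubber + filler) * 100
= 42.9 / (100 + 42.9) * 100
= 42.9 / 142.9 * 100
= 30.02%

30.02%


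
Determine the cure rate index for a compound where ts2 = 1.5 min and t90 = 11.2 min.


CRI = 100 / (t90 - ts2)
= 100 / (11.2 - 1.5)
= 100 / 9.7
= 10.31 min^-1

10.31 min^-1


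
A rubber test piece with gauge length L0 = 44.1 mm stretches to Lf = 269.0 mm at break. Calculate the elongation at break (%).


Elongation = (Lf - L0) / L0 * 100
= (269.0 - 44.1) / 44.1 * 100
= 224.9 / 44.1 * 100
= 510.0%

510.0%


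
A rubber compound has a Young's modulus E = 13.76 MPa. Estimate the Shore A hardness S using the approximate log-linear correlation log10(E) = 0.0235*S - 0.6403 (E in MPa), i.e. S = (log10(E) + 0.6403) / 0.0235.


log10(E) = 0.0235*S - 0.6403  =>  S = (log10(E) + 0.6403) / 0.0235
log10(13.76) = 1.138618
S = (1.138618 + 0.6403) / 0.0235 = 1.778918 / 0.0235
S = 75.7

Shore A = 75.7


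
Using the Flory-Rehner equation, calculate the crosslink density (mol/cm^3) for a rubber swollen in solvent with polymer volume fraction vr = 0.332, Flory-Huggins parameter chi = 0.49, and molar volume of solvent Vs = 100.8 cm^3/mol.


ln(1 - vr) = ln(1 - 0.332) = -0.4035
Numerator = -((-0.4035) + 0.332 + 0.49 * 0.332^2) = 0.0175
Denominator = 100.8 * (0.332^(1/3) - 0.332/2) = 53.0647
nu = 0.0175 / 53.0647 = 3.2898e-04 mol/cm^3

3.2898e-04 mol/cm^3


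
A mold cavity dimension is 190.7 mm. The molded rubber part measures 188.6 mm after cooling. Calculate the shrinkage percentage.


Shrinkage = (mold - part) / mold * 100
= (190.7 - 188.6) / 190.7 * 100
= 2.1 / 190.7 * 100
= 1.1%

1.1%


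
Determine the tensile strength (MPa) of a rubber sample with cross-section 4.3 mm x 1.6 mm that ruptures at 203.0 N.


Area = width * thickness = 4.3 * 1.6 = 6.88 mm^2
TS = force / area = 203.0 / 6.88 = 29.51 MPa

29.51 MPa


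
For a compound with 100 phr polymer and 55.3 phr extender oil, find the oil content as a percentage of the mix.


Oil % = oil / (100 + oil) * 100
= 55.3 / (100 + 55.3) * 100
= 55.3 / 155.3 * 100
= 35.61%

35.61%


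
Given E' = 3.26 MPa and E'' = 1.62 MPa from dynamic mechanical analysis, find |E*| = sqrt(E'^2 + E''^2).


|E*| = sqrt(E'^2 + E''^2)
= sqrt(3.26^2 + 1.62^2)
= sqrt(10.6276 + 2.6244)
= 3.64 MPa

3.64 MPa


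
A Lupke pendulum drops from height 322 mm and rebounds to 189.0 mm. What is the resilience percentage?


Resilience = h_rebound / h_drop * 100
= 189.0 / 322 * 100
= 58.7%

58.7%


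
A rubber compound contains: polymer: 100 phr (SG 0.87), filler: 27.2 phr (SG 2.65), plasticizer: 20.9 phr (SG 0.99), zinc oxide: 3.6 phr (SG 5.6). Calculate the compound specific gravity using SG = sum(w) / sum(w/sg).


Sum of weights = 151.7
Volume contributions:
  polymer: 100/0.87 = 114.9425
  filler: 27.2/2.65 = 10.2642
  plasticizer: 20.9/0.99 = 21.1111
  zinc oxide: 3.6/5.6 = 0.6429
Sum of volumes = 146.9606
SG = 151.7 / 146.9606 = 1.032

SG = 1.032


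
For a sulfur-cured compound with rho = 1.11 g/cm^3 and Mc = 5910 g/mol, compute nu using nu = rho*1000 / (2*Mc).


nu = rho * 1000 / (2 * Mc)
nu = 1.11 * 1000 / (2 * 5910)
nu = 1110.0 / 11820
nu = 0.0939 mol/L

0.0939 mol/L


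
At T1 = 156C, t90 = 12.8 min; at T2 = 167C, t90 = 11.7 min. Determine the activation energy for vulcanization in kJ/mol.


T1 = 429.15 K, T2 = 440.15 K
1/T1 - 1/T2 = 5.8235e-05
ln(t1/t2) = ln(12.8/11.7) = 0.0899
Ea = 8.314 * 0.0899 / 5.8235e-05 = 12828.4986 J/mol
Ea = 12.83 kJ/mol

12.83 kJ/mol


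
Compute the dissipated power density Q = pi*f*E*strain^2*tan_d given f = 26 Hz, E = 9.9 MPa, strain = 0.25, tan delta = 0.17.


Q = pi * f * E * strain^2 * tan_d
= pi * 26 * 9.9 * 0.25^2 * 0.17
= pi * 26 * 9.9 * 0.0625 * 0.17
= 8.5919

Q = 8.5919


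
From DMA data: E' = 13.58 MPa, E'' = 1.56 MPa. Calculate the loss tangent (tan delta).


tan delta = E'' / E'
= 1.56 / 13.58
= 0.1149

tan delta = 0.1149


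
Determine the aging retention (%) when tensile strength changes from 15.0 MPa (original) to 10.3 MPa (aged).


Retention = aged / original * 100
= 10.3 / 15.0 * 100
= 68.7%

68.7%


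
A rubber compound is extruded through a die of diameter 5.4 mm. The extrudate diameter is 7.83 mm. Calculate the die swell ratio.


Die swell ratio = D_extrudate / D_die
= 7.83 / 5.4
= 1.45

Die swell = 1.45


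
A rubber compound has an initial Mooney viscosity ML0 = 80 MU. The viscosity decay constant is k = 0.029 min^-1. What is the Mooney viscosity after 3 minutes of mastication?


ML = ML0 * exp(-k * t)
ML = 80 * exp(-0.029 * 3)
ML = 80 * 0.9167
ML = 73.33 MU

73.33 MU


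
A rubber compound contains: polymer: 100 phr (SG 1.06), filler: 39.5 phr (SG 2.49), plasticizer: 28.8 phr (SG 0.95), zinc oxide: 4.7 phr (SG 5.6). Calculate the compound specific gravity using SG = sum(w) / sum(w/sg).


Sum of weights = 173.0
Volume contributions:
  polymer: 100/1.06 = 94.3396
  filler: 39.5/2.49 = 15.8635
  plasticizer: 28.8/0.95 = 30.3158
  zinc oxide: 4.7/5.6 = 0.8393
Sum of volumes = 141.3582
SG = 173.0 / 141.3582 = 1.224

SG = 1.224


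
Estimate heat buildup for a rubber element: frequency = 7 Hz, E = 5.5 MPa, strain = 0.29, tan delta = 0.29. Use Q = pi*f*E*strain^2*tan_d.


Q = pi * f * E * strain^2 * tan_d
= pi * 7 * 5.5 * 0.29^2 * 0.29
= pi * 7 * 5.5 * 0.0841 * 0.29
= 2.9499

Q = 2.9499


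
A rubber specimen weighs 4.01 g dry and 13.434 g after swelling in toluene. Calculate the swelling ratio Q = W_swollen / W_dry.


Q = W_swollen / W_dry
Q = 13.434 / 4.01
Q = 3.35

Q = 3.35


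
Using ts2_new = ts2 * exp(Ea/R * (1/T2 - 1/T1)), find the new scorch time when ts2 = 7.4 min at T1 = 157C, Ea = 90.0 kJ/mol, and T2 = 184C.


Convert temperatures: T1 = 157 + 273.15 = 430.15 K, T2 = 184 + 273.15 = 457.15 K
ts2_new = 7.4 * exp(90000 / 8.314 * (1/457.15 - 1/430.15))
1/T2 - 1/T1 = -1.3730e-04
ts2_new = 1.67 min

1.67 min


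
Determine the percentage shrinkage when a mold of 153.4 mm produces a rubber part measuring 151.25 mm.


Shrinkage = (mold - part) / mold * 100
= (153.4 - 151.25) / 153.4 * 100
= 2.15 / 153.4 * 100
= 1.4%

1.4%


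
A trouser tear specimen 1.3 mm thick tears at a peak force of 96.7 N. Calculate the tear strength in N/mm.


Tear strength = force / thickness
= 96.7 / 1.3
= 74.38 N/mm

74.38 N/mm


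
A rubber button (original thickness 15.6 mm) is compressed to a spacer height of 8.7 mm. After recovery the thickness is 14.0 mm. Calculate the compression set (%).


CS = (t0 - recovered) / (t0 - ts) * 100
= (15.6 - 14.0) / (15.6 - 8.7) * 100
= 1.6 / 6.9 * 100
= 23.2%

23.2%


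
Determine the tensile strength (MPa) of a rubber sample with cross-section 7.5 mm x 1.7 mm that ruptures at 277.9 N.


Area = width * thickness = 7.5 * 1.7 = 12.75 mm^2
TS = force / area = 277.9 / 12.75 = 21.8 MPa

21.8 MPa


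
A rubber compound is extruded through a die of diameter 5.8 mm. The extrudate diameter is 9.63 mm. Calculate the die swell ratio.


Die swell ratio = D_extrudate / D_die
= 9.63 / 5.8
= 1.66

Die swell = 1.66


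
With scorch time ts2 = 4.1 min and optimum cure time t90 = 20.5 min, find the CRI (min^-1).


CRI = 100 / (t90 - ts2)
= 100 / (20.5 - 4.1)
= 100 / 16.4
= 6.1 min^-1

6.1 min^-1


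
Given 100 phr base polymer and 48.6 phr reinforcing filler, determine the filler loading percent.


Filler % = filler / (rubber + filler) * 100
= 48.6 / (100 + 48.6) * 100
= 48.6 / 148.6 * 100
= 32.71%

32.71%


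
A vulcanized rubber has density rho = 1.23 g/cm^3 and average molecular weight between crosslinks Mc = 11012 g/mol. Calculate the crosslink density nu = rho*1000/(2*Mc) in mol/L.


nu = rho * 1000 / (2 * Mc)
nu = 1.23 * 1000 / (2 * 11012)
nu = 1230.0 / 22024
nu = 0.0558 mol/L

0.0558 mol/L


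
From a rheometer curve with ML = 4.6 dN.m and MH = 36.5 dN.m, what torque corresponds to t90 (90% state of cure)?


M90 = ML + 0.9 * (MH - ML)
M90 = 4.6 + 0.9 * (36.5 - 4.6)
M90 = 4.6 + 0.9 * 31.9
M90 = 33.31 dN.m

33.31 dN.m


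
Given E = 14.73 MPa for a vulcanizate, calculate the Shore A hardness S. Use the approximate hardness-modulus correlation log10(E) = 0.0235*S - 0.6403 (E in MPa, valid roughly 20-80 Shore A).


log10(E) = 0.0235*S - 0.6403  =>  S = (log10(E) + 0.6403) / 0.0235
log10(14.73) = 1.168203
S = (1.168203 + 0.6403) / 0.0235 = 1.808503 / 0.0235
S = 77.0

Shore A = 77.0


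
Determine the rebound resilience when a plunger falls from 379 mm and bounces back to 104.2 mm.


Resilience = h_rebound / h_drop * 100
= 104.2 / 379 * 100
= 27.5%

27.5%


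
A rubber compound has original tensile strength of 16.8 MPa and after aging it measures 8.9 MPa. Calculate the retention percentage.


Retention = aged / original * 100
= 8.9 / 16.8 * 100
= 53.0%

53.0%


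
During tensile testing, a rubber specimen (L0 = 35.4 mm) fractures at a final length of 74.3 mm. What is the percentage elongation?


Elongation = (Lf - L0) / L0 * 100
= (74.3 - 35.4) / 35.4 * 100
= 38.9 / 35.4 * 100
= 109.9%

109.9%


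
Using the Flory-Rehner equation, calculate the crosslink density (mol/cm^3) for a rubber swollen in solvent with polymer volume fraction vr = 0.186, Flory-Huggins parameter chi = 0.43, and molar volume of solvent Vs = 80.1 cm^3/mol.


ln(1 - vr) = ln(1 - 0.186) = -0.2058
Numerator = -((-0.2058) + 0.186 + 0.43 * 0.186^2) = 0.0049
Denominator = 80.1 * (0.186^(1/3) - 0.186/2) = 38.2739
nu = 0.0049 / 38.2739 = 1.2851e-04 mol/cm^3

1.2851e-04 mol/cm^3


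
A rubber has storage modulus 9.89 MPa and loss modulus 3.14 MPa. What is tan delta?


tan delta = E'' / E'
= 3.14 / 9.89
= 0.3175

tan delta = 0.3175


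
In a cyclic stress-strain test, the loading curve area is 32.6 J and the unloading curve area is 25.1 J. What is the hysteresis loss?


Hysteresis loss = loading - unloading
= 32.6 - 25.1
= 7.5 J

7.5 J


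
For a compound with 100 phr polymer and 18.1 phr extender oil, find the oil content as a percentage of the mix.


Oil % = oil / (100 + oil) * 100
= 18.1 / (100 + 18.1) * 100
= 18.1 / 118.1 * 100
= 15.33%

15.33%


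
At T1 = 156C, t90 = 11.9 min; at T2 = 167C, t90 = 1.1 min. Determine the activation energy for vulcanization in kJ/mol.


T1 = 429.15 K, T2 = 440.15 K
1/T1 - 1/T2 = 5.8235e-05
ln(t1/t2) = ln(11.9/1.1) = 2.3812
Ea = 8.314 * 2.3812 / 5.8235e-05 = 339960.2805 J/mol
Ea = 339.96 kJ/mol

339.96 kJ/mol


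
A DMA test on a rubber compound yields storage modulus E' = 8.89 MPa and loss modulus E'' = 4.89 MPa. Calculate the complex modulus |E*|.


|E*| = sqrt(E'^2 + E''^2)
= sqrt(8.89^2 + 4.89^2)
= sqrt(79.0321 + 23.9121)
= 10.146 MPa

10.146 MPa


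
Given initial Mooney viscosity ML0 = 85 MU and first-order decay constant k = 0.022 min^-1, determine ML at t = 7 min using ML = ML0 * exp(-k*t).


ML = ML0 * exp(-k * t)
ML = 85 * exp(-0.022 * 7)
ML = 85 * 0.8573
ML = 72.87 MU

72.87 MU


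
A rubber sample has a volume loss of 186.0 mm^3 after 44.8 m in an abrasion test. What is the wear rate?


Rate = volume_loss / distance
= 186.0 / 44.8
= 4.152 mm^3/m

4.152 mm^3/m


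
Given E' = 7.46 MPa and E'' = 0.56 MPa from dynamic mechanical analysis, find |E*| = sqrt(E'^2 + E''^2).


|E*| = sqrt(E'^2 + E''^2)
= sqrt(7.46^2 + 0.56^2)
= sqrt(55.6516 + 0.3136)
= 7.481 MPa

7.481 MPa


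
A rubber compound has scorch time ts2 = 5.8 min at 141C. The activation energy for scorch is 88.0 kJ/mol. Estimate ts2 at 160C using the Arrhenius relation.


Convert temperatures: T1 = 141 + 273.15 = 414.15 K, T2 = 160 + 273.15 = 433.15 K
ts2_new = 5.8 * exp(88000 / 8.314 * (1/433.15 - 1/414.15))
1/T2 - 1/T1 = -1.0592e-04
ts2_new = 1.89 min

1.89 min


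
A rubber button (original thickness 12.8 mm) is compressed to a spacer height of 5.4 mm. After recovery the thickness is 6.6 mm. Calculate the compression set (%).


CS = (t0 - recovered) / (t0 - ts) * 100
= (12.8 - 6.6) / (12.8 - 5.4) * 100
= 6.2 / 7.4 * 100
= 83.8%

83.8%


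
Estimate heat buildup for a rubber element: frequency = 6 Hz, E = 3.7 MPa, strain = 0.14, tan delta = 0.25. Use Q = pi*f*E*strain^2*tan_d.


Q = pi * f * E * strain^2 * tan_d
= pi * 6 * 3.7 * 0.14^2 * 0.25
= pi * 6 * 3.7 * 0.0196 * 0.25
= 0.3417

Q = 0.3417


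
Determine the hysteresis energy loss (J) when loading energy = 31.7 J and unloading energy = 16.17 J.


Hysteresis loss = loading - unloading
= 31.7 - 16.17
= 15.53 J

15.53 J


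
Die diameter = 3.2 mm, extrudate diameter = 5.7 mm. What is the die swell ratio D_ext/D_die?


Die swell ratio = D_extrudate / D_die
= 5.7 / 3.2
= 1.781

Die swell = 1.781


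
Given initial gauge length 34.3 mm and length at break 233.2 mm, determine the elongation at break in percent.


Elongation = (Lf - L0) / L0 * 100
= (233.2 - 34.3) / 34.3 * 100
= 198.9 / 34.3 * 100
= 579.9%

579.9%


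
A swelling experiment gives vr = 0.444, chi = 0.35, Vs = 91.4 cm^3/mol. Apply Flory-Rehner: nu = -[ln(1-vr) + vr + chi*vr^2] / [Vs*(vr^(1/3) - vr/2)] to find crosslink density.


ln(1 - vr) = ln(1 - 0.444) = -0.5870
Numerator = -((-0.5870) + 0.444 + 0.35 * 0.444^2) = 0.0740
Denominator = 91.4 * (0.444^(1/3) - 0.444/2) = 49.4372
nu = 0.0740 / 49.4372 = 0.0015 mol/cm^3

0.0015 mol/cm^3


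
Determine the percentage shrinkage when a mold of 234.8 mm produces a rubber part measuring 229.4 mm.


Shrinkage = (mold - part) / mold * 100
= (234.8 - 229.4) / 234.8 * 100
= 5.4 / 234.8 * 100
= 2.3%

2.3%


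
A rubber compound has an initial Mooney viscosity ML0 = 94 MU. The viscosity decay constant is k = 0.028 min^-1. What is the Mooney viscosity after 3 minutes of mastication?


ML = ML0 * exp(-k * t)
ML = 94 * exp(-0.028 * 3)
ML = 94 * 0.9194
ML = 86.43 MU

86.43 MU


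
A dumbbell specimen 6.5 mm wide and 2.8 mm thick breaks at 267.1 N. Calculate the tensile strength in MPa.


Area = width * thickness = 6.5 * 2.8 = 18.2 mm^2
TS = force / area = 267.1 / 18.2 = 14.68 MPa

14.68 MPa


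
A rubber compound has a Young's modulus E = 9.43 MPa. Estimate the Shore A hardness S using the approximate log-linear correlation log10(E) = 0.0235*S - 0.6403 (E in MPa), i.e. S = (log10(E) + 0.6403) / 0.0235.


log10(E) = 0.0235*S - 0.6403  =>  S = (log10(E) + 0.6403) / 0.0235
log10(9.43) = 0.974512
S = (0.974512 + 0.6403) / 0.0235 = 1.614812 / 0.0235
S = 68.7

Shore A = 68.7


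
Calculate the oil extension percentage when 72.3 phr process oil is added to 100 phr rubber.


Oil % = oil / (100 + oil) * 100
= 72.3 / (100 + 72.3) * 100
= 72.3 / 172.3 * 100
= 41.96%

41.96%


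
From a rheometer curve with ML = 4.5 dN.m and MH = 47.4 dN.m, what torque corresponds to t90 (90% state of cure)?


M90 = ML + 0.9 * (MH - ML)
M90 = 4.5 + 0.9 * (47.4 - 4.5)
M90 = 4.5 + 0.9 * 42.9
M90 = 43.11 dN.m

43.11 dN.m


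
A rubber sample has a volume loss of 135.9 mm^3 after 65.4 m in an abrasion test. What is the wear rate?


Rate = volume_loss / distance
= 135.9 / 65.4
= 2.078 mm^3/m

2.078 mm^3/m


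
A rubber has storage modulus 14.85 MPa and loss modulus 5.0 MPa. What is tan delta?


tan delta = E'' / E'
= 5.0 / 14.85
= 0.3367

tan delta = 0.3367


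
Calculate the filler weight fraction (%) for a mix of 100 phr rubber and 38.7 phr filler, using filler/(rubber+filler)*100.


Filler % = filler / (rubber + filler) * 100
= 38.7 / (100 + 38.7) * 100
= 38.7 / 138.7 * 100
= 27.9%

27.9%


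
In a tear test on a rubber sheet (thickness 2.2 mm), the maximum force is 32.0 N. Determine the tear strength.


Tear strength = force / thickness
= 32.0 / 2.2
= 14.55 N/mm

14.55 N/mm


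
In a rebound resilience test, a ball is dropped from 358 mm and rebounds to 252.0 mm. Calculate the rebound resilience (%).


Resilience = h_rebound / h_drop * 100
= 252.0 / 358 * 100
= 70.4%

70.4%


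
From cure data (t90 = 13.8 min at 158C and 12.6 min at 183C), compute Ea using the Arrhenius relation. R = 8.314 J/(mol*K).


T1 = 431.15 K, T2 = 456.15 K
1/T1 - 1/T2 = 1.2712e-04
ln(t1/t2) = ln(13.8/12.6) = 0.0910
Ea = 8.314 * 0.0910 / 1.2712e-04 = 5949.9424 J/mol
Ea = 5.95 kJ/mol

5.95 kJ/mol


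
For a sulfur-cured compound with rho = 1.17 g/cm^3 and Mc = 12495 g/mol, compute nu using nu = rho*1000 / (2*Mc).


nu = rho * 1000 / (2 * Mc)
nu = 1.17 * 1000 / (2 * 12495)
nu = 1170.0 / 24990
nu = 0.0468 mol/L

0.0468 mol/L


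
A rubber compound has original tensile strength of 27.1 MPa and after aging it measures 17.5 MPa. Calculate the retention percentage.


Retention = aged / original * 100
= 17.5 / 27.1 * 100
= 64.6%

64.6%


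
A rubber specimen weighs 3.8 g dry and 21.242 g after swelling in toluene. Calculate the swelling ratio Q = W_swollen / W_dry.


Q = W_swollen / W_dry
Q = 21.242 / 3.8
Q = 5.59

Q = 5.59


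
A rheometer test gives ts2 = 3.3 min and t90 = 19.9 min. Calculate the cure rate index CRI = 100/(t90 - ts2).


CRI = 100 / (t90 - ts2)
= 100 / (19.9 - 3.3)
= 100 / 16.6
= 6.02 min^-1

6.02 min^-1


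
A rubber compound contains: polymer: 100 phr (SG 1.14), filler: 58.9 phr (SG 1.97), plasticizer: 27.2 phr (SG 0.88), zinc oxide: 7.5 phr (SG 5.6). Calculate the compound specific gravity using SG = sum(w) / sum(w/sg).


Sum of weights = 193.6
Volume contributions:
  polymer: 100/1.14 = 87.7193
  filler: 58.9/1.97 = 29.8985
  plasticizer: 27.2/0.88 = 30.9091
  zinc oxide: 7.5/5.6 = 1.3393
Sum of volumes = 149.8662
SG = 193.6 / 149.8662 = 1.292

SG = 1.292


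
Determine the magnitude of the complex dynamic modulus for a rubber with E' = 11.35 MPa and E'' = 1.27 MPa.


|E*| = sqrt(E'^2 + E''^2)
= sqrt(11.35^2 + 1.27^2)
= sqrt(128.8225 + 1.6129)
= 11.421 MPa

11.421 MPa


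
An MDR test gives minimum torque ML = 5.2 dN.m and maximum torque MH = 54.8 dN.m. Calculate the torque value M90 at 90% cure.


M90 = ML + 0.9 * (MH - ML)
M90 = 5.2 + 0.9 * (54.8 - 5.2)
M90 = 5.2 + 0.9 * 49.6
M90 = 49.84 dN.m

49.84 dN.m


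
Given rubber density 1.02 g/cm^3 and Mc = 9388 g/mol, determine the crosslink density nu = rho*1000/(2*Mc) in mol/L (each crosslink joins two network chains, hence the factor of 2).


nu = rho * 1000 / (2 * Mc)
nu = 1.02 * 1000 / (2 * 9388)
nu = 1020.0 / 18776
nu = 0.0543 mol/L

0.0543 mol/L


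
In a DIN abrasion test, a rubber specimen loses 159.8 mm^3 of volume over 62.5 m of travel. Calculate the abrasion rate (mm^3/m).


Rate = volume_loss / distance
= 159.8 / 62.5
= 2.557 mm^3/m

2.557 mm^3/m


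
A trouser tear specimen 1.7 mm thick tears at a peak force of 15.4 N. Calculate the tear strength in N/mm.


Tear strength = force / thickness
= 15.4 / 1.7
= 9.06 N/mm

9.06 N/mm


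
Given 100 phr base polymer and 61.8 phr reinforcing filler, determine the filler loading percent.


Filler % = filler / (rubber + filler) * 100
= 61.8 / (100 + 61.8) * 100
= 61.8 / 161.8 * 100
= 38.2%

38.2%


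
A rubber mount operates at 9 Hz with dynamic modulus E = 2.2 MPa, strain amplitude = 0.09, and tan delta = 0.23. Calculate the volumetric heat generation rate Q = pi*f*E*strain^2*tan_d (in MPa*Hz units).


Q = pi * f * E * strain^2 * tan_d
= pi * 9 * 2.2 * 0.09^2 * 0.23
= pi * 9 * 2.2 * 0.0081 * 0.23
= 0.1159

Q = 0.1159


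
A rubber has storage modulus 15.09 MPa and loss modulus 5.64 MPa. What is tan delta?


tan delta = E'' / E'
= 5.64 / 15.09
= 0.3738

tan delta = 0.3738


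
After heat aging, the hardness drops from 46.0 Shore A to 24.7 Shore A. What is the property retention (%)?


Retention = aged / original * 100
= 24.7 / 46.0 * 100
= 53.7%

53.7%


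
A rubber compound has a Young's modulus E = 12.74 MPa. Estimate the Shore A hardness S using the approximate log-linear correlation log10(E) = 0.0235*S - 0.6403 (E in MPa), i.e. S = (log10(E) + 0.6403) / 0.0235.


log10(E) = 0.0235*S - 0.6403  =>  S = (log10(E) + 0.6403) / 0.0235
log10(12.74) = 1.105169
S = (1.105169 + 0.6403) / 0.0235 = 1.745469 / 0.0235
S = 74.3

Shore A = 74.3


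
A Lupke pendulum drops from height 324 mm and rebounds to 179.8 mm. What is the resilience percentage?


Resilience = h_rebound / h_drop * 100
= 179.8 / 324 * 100
= 55.5%

55.5%


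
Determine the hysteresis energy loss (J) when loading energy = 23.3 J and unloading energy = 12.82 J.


Hysteresis loss = loading - unloading
= 23.3 - 12.82
= 10.48 J

10.48 J


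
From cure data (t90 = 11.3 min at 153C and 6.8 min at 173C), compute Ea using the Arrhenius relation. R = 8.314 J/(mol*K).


T1 = 426.15 K, T2 = 446.15 K
1/T1 - 1/T2 = 1.0519e-04
ln(t1/t2) = ln(11.3/6.8) = 0.5079
Ea = 8.314 * 0.5079 / 1.0519e-04 = 40140.6705 J/mol
Ea = 40.14 kJ/mol

40.14 kJ/mol


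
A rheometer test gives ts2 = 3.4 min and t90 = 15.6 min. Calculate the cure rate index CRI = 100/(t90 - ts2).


CRI = 100 / (t90 - ts2)
= 100 / (15.6 - 3.4)
= 100 / 12.2
= 8.2 min^-1

8.2 min^-1


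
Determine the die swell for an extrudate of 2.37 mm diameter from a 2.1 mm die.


Die swell ratio = D_extrudate / D_die
= 2.37 / 2.1
= 1.129

Die swell = 1.129


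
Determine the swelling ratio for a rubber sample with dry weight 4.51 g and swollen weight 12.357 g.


Q = W_swollen / W_dry
Q = 12.357 / 4.51
Q = 2.74

Q = 2.74


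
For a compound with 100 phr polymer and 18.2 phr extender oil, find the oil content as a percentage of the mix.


Oil % = oil / (100 + oil) * 100
= 18.2 / (100 + 18.2) * 100
= 18.2 / 118.2 * 100
= 15.4%

15.4%


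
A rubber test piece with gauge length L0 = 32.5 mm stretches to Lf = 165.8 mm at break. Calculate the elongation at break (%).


Elongation = (Lf - L0) / L0 * 100
= (165.8 - 32.5) / 32.5 * 100
= 133.3 / 32.5 * 100
= 410.2%

410.2%


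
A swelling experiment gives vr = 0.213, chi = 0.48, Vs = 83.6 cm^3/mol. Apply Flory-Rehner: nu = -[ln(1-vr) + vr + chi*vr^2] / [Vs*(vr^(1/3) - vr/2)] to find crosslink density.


ln(1 - vr) = ln(1 - 0.213) = -0.2395
Numerator = -((-0.2395) + 0.213 + 0.48 * 0.213^2) = 0.0047
Denominator = 83.6 * (0.213^(1/3) - 0.213/2) = 41.0233
nu = 0.0047 / 41.0233 = 1.1579e-04 mol/cm^3

1.1579e-04 mol/cm^3


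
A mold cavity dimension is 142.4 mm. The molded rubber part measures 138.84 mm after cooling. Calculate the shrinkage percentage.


Shrinkage = (mold - part) / mold * 100
= (142.4 - 138.84) / 142.4 * 100
= 3.56 / 142.4 * 100
= 2.5%

2.5%


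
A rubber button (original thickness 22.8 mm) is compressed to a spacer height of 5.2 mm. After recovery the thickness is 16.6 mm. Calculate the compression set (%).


CS = (t0 - recovered) / (t0 - ts) * 100
= (22.8 - 16.6) / (22.8 - 5.2) * 100
= 6.2 / 17.6 * 100
= 35.2%

35.2%


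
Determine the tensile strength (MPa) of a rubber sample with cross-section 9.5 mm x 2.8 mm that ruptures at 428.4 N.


Area = width * thickness = 9.5 * 2.8 = 26.6 mm^2
TS = force / area = 428.4 / 26.6 = 16.11 MPa

16.11 MPa


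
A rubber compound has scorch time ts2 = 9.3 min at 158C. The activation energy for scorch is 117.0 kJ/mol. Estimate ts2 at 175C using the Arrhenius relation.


Convert temperatures: T1 = 158 + 273.15 = 431.15 K, T2 = 175 + 273.15 = 448.15 K
ts2_new = 9.3 * exp(117000 / 8.314 * (1/448.15 - 1/431.15))
1/T2 - 1/T1 = -8.7983e-05
ts2_new = 2.7 min

2.7 min


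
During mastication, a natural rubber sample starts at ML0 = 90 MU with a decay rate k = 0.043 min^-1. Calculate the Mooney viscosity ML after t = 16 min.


ML = ML0 * exp(-k * t)
ML = 90 * exp(-0.043 * 16)
ML = 90 * 0.5026
ML = 45.23 MU

45.23 MU


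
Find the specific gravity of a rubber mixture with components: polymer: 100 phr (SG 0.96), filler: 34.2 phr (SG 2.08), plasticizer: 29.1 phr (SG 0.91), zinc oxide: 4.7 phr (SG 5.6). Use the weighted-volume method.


Sum of weights = 168.0
Volume contributions:
  polymer: 100/0.96 = 104.1667
  filler: 34.2/2.08 = 16.4423
  plasticizer: 29.1/0.91 = 31.9780
  zinc oxide: 4.7/5.6 = 0.8393
Sum of volumes = 153.4263
SG = 168.0 / 153.4263 = 1.095

SG = 1.095


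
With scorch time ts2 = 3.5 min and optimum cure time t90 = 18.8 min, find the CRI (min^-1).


CRI = 100 / (t90 - ts2)
= 100 / (18.8 - 3.5)
= 100 / 15.3
= 6.54 min^-1

6.54 min^-1


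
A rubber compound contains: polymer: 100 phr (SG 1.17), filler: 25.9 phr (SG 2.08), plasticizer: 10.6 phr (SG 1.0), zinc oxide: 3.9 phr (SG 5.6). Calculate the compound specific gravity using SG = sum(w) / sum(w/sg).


Sum of weights = 140.4
Volume contributions:
  polymer: 100/1.17 = 85.4701
  filler: 25.9/2.08 = 12.4519
  plasticizer: 10.6/1.0 = 10.6000
  zinc oxide: 3.9/5.6 = 0.6964
Sum of volumes = 109.2184
SG = 140.4 / 109.2184 = 1.285

SG = 1.285


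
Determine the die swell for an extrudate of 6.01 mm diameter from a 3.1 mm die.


Die swell ratio = D_extrudate / D_die
= 6.01 / 3.1
= 1.939

Die swell = 1.939


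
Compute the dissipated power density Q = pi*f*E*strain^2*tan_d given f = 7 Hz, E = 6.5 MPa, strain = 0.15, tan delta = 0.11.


Q = pi * f * E * strain^2 * tan_d
= pi * 7 * 6.5 * 0.15^2 * 0.11
= pi * 7 * 6.5 * 0.0225 * 0.11
= 0.3538

Q = 0.3538


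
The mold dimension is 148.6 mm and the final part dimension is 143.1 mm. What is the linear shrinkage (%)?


Shrinkage = (mold - part) / mold * 100
= (148.6 - 143.1) / 148.6 * 100
= 5.5 / 148.6 * 100
= 3.7%

3.7%


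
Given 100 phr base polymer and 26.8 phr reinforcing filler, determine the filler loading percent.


Filler % = filler / (rubber + filler) * 100
= 26.8 / (100 + 26.8) * 100
= 26.8 / 126.8 * 100
= 21.14%

21.14%


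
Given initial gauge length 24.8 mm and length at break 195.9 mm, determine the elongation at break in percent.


Elongation = (Lf - L0) / L0 * 100
= (195.9 - 24.8) / 24.8 * 100
= 171.1 / 24.8 * 100
= 689.9%

689.9%


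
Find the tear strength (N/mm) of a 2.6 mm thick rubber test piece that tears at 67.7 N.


Tear strength = force / thickness
= 67.7 / 2.6
= 26.04 N/mm

26.04 N/mm


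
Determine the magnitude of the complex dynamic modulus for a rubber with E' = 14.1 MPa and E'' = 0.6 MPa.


|E*| = sqrt(E'^2 + E''^2)
= sqrt(14.1^2 + 0.6^2)
= sqrt(198.8100 + 0.3600)
= 14.113 MPa

14.113 MPa


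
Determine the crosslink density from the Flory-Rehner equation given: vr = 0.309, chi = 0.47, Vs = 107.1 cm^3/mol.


ln(1 - vr) = ln(1 - 0.309) = -0.3696
Numerator = -((-0.3696) + 0.309 + 0.47 * 0.309^2) = 0.0157
Denominator = 107.1 * (0.309^(1/3) - 0.309/2) = 55.8592
nu = 0.0157 / 55.8592 = 2.8177e-04 mol/cm^3

2.8177e-04 mol/cm^3


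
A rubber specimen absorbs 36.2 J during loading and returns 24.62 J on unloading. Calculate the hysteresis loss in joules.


Hysteresis loss = loading - unloading
= 36.2 - 24.62
= 11.58 J

11.58 J


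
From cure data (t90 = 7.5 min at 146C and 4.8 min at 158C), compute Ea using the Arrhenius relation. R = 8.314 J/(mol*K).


T1 = 419.15 K, T2 = 431.15 K
1/T1 - 1/T2 = 6.6402e-05
ln(t1/t2) = ln(7.5/4.8) = 0.4463
Ea = 8.314 * 0.4463 / 6.6402e-05 = 55878.0152 J/mol
Ea = 55.88 kJ/mol

55.88 kJ/mol


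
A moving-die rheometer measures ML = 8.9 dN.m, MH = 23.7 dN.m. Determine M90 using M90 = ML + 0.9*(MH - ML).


M90 = ML + 0.9 * (MH - ML)
M90 = 8.9 + 0.9 * (23.7 - 8.9)
M90 = 8.9 + 0.9 * 14.8
M90 = 22.22 dN.m

22.22 dN.m


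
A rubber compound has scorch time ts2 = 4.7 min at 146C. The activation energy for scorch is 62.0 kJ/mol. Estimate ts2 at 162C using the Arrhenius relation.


Convert temperatures: T1 = 146 + 273.15 = 419.15 K, T2 = 162 + 273.15 = 435.15 K
ts2_new = 4.7 * exp(62000 / 8.314 * (1/435.15 - 1/419.15))
1/T2 - 1/T1 = -8.7723e-05
ts2_new = 2.44 min

2.44 min


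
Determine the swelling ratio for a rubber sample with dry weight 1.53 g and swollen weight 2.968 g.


Q = W_swollen / W_dry
Q = 2.968 / 1.53
Q = 1.94

Q = 1.94


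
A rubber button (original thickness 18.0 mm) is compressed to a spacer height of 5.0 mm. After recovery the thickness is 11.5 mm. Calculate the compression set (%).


CS = (t0 - recovered) / (t0 - ts) * 100
= (18.0 - 11.5) / (18.0 - 5.0) * 100
= 6.5 / 13.0 * 100
= 50.0%

50.0%


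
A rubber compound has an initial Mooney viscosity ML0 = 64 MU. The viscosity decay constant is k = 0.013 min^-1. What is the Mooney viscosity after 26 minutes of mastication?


ML = ML0 * exp(-k * t)
ML = 64 * exp(-0.013 * 26)
ML = 64 * 0.7132
ML = 45.64 MU

45.64 MU


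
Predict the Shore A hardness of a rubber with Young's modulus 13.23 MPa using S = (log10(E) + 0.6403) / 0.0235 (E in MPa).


log10(E) = 0.0235*S - 0.6403  =>  S = (log10(E) + 0.6403) / 0.0235
log10(13.23) = 1.121560
S = (1.121560 + 0.6403) / 0.0235 = 1.761860 / 0.0235
S = 75.0

Shore A = 75.0


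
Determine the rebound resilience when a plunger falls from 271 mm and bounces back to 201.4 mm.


Resilience = h_rebound / h_drop * 100
= 201.4 / 271 * 100
= 74.3%

74.3%


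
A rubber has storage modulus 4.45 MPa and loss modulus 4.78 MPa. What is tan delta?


tan delta = E'' / E'
= 4.78 / 4.45
= 1.0742

tan delta = 1.0742


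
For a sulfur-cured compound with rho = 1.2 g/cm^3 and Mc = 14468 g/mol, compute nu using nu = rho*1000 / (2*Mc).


nu = rho * 1000 / (2 * Mc)
nu = 1.2 * 1000 / (2 * 14468)
nu = 1200.0 / 28936
nu = 0.0415 mol/L

0.0415 mol/L


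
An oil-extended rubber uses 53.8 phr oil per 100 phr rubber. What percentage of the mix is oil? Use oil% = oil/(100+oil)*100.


Oil % = oil / (100 + oil) * 100
= 53.8 / (100 + 53.8) * 100
= 53.8 / 153.8 * 100
= 34.98%

34.98%


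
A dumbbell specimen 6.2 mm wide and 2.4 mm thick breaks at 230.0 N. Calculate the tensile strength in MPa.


Area = width * thickness = 6.2 * 2.4 = 14.88 mm^2
TS = force / area = 230.0 / 14.88 = 15.46 MPa

15.46 MPa


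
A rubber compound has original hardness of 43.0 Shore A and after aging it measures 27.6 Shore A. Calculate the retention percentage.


Retention = aged / original * 100
= 27.6 / 43.0 * 100
= 64.2%

64.2%


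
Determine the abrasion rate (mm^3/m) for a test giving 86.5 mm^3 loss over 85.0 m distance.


Rate = volume_loss / distance
= 86.5 / 85.0
= 1.018 mm^3/m

1.018 mm^3/m


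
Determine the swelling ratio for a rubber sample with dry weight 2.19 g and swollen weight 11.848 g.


Q = W_swollen / W_dry
Q = 11.848 / 2.19
Q = 5.41

Q = 5.41


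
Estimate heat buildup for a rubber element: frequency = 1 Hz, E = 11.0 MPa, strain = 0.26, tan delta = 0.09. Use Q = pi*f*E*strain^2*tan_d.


Q = pi * f * E * strain^2 * tan_d
= pi * 1 * 11.0 * 0.26^2 * 0.09
= pi * 1 * 11.0 * 0.0676 * 0.09
= 0.2102

Q = 0.2102


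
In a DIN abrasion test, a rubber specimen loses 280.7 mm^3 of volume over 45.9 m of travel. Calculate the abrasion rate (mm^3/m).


Rate = volume_loss / distance
= 280.7 / 45.9
= 6.115 mm^3/m

6.115 mm^3/m


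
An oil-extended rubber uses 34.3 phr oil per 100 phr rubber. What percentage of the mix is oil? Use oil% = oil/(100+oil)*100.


Oil % = oil / (100 + oil) * 100
= 34.3 / (100 + 34.3) * 100
= 34.3 / 134.3 * 100
= 25.54%

25.54%


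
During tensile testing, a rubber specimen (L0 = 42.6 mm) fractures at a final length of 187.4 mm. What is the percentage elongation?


Elongation = (Lf - L0) / L0 * 100
= (187.4 - 42.6) / 42.6 * 100
= 144.8 / 42.6 * 100
= 339.9%

339.9%


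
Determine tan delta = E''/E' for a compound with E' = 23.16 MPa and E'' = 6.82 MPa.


tan delta = E'' / E'
= 6.82 / 23.16
= 0.2945

tan delta = 0.2945


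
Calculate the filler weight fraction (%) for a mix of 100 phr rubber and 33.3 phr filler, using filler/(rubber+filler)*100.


Filler % = filler / (rubber + filler) * 100
= 33.3 / (100 + 33.3) * 100
= 33.3 / 133.3 * 100
= 24.98%

24.98%


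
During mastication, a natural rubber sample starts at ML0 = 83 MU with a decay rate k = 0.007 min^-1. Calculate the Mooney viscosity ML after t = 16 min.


ML = ML0 * exp(-k * t)
ML = 83 * exp(-0.007 * 16)
ML = 83 * 0.8940
ML = 74.21 MU

74.21 MU


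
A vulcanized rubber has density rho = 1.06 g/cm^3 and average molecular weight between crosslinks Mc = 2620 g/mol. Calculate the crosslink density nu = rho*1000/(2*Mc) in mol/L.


nu = rho * 1000 / (2 * Mc)
nu = 1.06 * 1000 / (2 * 2620)
nu = 1060.0 / 5240
nu = 0.2023 mol/L

0.2023 mol/L


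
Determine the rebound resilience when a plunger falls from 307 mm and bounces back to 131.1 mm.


Resilience = h_rebound / h_drop * 100
= 131.1 / 307 * 100
= 42.7%

42.7%


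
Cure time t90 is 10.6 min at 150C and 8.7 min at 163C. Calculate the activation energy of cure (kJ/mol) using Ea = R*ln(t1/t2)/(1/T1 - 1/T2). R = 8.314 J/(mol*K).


T1 = 423.15 K, T2 = 436.15 K
1/T1 - 1/T2 = 7.0439e-05
ln(t1/t2) = ln(10.6/8.7) = 0.1975
Ea = 8.314 * 0.1975 / 7.0439e-05 = 23314.8217 J/mol
Ea = 23.31 kJ/mol

23.31 kJ/mol


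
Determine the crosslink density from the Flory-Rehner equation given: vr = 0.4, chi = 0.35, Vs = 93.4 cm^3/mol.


ln(1 - vr) = ln(1 - 0.4) = -0.5108
Numerator = -((-0.5108) + 0.4 + 0.35 * 0.4^2) = 0.0548
Denominator = 93.4 * (0.4^(1/3) - 0.4/2) = 50.1377
nu = 0.0548 / 50.1377 = 0.0011 mol/cm^3

0.0011 mol/cm^3


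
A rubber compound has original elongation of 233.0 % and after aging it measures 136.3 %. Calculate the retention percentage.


Retention = aged / original * 100
= 136.3 / 233.0 * 100
= 58.5%

58.5%


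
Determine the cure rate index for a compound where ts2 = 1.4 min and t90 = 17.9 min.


CRI = 100 / (t90 - ts2)
= 100 / (17.9 - 1.4)
= 100 / 16.5
= 6.06 min^-1

6.06 min^-1


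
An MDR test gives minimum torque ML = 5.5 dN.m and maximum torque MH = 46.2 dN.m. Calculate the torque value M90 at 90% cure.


M90 = ML + 0.9 * (MH - ML)
M90 = 5.5 + 0.9 * (46.2 - 5.5)
M90 = 5.5 + 0.9 * 40.7
M90 = 42.13 dN.m

42.13 dN.m


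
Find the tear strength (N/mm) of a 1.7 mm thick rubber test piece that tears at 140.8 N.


Tear strength = force / thickness
= 140.8 / 1.7
= 82.82 N/mm

82.82 N/mm


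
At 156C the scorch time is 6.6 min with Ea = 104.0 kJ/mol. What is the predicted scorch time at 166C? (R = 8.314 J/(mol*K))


Convert temperatures: T1 = 156 + 273.15 = 429.15 K, T2 = 166 + 273.15 = 439.15 K
ts2_new = 6.6 * exp(104000 / 8.314 * (1/439.15 - 1/429.15))
1/T2 - 1/T1 = -5.3061e-05
ts2_new = 3.4 min

3.4 min


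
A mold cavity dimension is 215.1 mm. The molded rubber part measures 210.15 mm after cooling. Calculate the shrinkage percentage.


Shrinkage = (mold - part) / mold * 100
= (215.1 - 210.15) / 215.1 * 100
= 4.95 / 215.1 * 100
= 2.3%

2.3%


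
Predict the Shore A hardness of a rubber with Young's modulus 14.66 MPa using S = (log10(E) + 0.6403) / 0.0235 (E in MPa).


log10(E) = 0.0235*S - 0.6403  =>  S = (log10(E) + 0.6403) / 0.0235
log10(14.66) = 1.166134
S = (1.166134 + 0.6403) / 0.0235 = 1.806434 / 0.0235
S = 76.9

Shore A = 76.9


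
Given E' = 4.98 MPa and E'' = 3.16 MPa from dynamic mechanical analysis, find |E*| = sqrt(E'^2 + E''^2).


|E*| = sqrt(E'^2 + E''^2)
= sqrt(4.98^2 + 3.16^2)
= sqrt(24.8004 + 9.9856)
= 5.898 MPa

5.898 MPa


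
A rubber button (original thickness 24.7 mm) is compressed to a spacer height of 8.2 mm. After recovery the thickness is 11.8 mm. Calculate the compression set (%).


CS = (t0 - recovered) / (t0 - ts) * 100
= (24.7 - 11.8) / (24.7 - 8.2) * 100
= 12.9 / 16.5 * 100
= 78.2%

78.2%


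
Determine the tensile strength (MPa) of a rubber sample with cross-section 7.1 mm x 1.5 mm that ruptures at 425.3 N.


Area = width * thickness = 7.1 * 1.5 = 10.65 mm^2
TS = force / area = 425.3 / 10.65 = 39.93 MPa

39.93 MPa


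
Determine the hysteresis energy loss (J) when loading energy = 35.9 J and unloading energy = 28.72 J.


Hysteresis loss = loading - unloading
= 35.9 - 28.72
= 7.18 J

7.18 J


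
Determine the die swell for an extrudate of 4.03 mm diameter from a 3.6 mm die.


Die swell ratio = D_extrudate / D_die
= 4.03 / 3.6
= 1.119

Die swell = 1.119


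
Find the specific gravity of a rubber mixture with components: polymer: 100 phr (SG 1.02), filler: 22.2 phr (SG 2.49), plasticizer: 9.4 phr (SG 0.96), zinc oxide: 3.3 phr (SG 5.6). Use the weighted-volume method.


Sum of weights = 134.9
Volume contributions:
  polymer: 100/1.02 = 98.0392
  filler: 22.2/2.49 = 8.9157
  plasticizer: 9.4/0.96 = 9.7917
  zinc oxide: 3.3/5.6 = 0.5893
Sum of volumes = 117.3358
SG = 134.9 / 117.3358 = 1.15

SG = 1.15
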